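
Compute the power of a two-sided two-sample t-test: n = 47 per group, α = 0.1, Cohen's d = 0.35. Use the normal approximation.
Power ≈ 0.52

Power calculation (two-sample t-test, normal approximation):
z_β = d · √(n/2) - z_{α/2}
z_β = 0.35 · √(47/2) - 1.645
z_β = 0.35 · 4.848 - 1.645
z_β = 0.052

Power = Φ(z_β) = Φ(0.052) ≈ 0.521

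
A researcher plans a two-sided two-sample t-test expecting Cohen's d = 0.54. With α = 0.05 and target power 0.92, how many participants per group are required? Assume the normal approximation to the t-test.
n = 78 per group

Sample size formula (two-sample t-test, normal approximation):
n = 2 · ((z_{α/2} + z_β) / d)²

z_{α/2} = 1.960 (for α = 0.05, two-sided)
z_β = 1.405 (for power = 0.92)
d = 0.54

n = 2 · ((1.960 + 1.405) / 0.54)²
n = 2 · (6.231)²
n ≈ 77.65
Round up to the next whole number: n = 78 per group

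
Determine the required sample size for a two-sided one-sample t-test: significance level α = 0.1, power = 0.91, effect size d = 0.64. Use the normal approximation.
n = 22

Sample size formula (one-sample t-test, normal approximation):
n = ((z_{α/2} + z_β) / d)²

z_{α/2} = 1.645 (for α = 0.1, two-sided)
z_β = 1.341 (for power = 0.91)
d = 0.64

n = ((1.645 + 1.341) / 0.64)²
n = (4.666)²
n ≈ 21.77
Round up to the next whole number: n = 22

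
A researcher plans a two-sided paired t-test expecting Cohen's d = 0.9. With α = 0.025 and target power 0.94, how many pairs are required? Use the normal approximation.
n = 18 pairs

Sample size formula (paired t-test, normal approximation):
n = ((z_{α/2} + z_β) / d)²

z_{α/2} = 2.241 (for α = 0.025, two-sided)
z_β = 1.555 (for power = 0.94)
d = 0.9

n = ((2.241 + 1.555) / 0.9)²
n = (4.218)²
n ≈ 17.79
Round up to the next whole number: n = 18 pairs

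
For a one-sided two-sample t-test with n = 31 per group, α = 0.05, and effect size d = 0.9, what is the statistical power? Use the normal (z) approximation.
Power ≈ 0.97

Power calculation (two-sample t-test, normal approximation):
z_β = d · √(n/2) - z_α
z_β = 0.9 · √(31/2) - 1.645
z_β = 0.9 · 3.937 - 1.645
z_β = 1.898

Power = Φ(z_β) = Φ(1.898) ≈ 0.971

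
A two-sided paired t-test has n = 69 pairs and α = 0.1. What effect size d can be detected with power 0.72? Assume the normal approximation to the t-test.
d ≈ 0.27

Minimum detectable effect (paired t-test, normal approximation):
d = (z_{α/2} + z_β) / √n
d = (1.645 + 0.583) / √69
d = 2.228 / 8.307
d ≈ 0.27

By Cohen's convention (0.2 small / 0.5 medium / 0.8 large): small effect.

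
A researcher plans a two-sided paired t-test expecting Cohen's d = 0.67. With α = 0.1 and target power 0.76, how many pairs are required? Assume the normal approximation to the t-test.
n = 13 pairs

Sample size formula (paired t-test, normal approximation):
n = ((z_{α/2} + z_β) / d)²

z_{α/2} = 1.645 (for α = 0.1, two-sided)
z_β = 0.706 (for power = 0.76)
d = 0.67

n = ((1.645 + 0.706) / 0.67)²
n = (3.509)²
n ≈ 12.31
Round up to the next whole number: n = 13 pairs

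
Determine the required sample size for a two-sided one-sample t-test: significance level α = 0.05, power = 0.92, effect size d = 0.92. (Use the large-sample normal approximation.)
n = 14

Sample size formula (one-sample t-test, normal approximation):
n = ((z_{α/2} + z_β) / d)²

z_{α/2} = 1.960 (for α = 0.05, two-sided)
z_β = 1.405 (for power = 0.92)
d = 0.92

n = ((1.960 + 1.405) / 0.92)²
n = (3.658)²
n ≈ 13.38
Round up to the next whole number: n = 14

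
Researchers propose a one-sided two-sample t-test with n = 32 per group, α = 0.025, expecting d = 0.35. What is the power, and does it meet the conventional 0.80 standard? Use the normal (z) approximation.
Power ≈ 0.29; the study is underpowered (power < 0.80)

Power calculation (two-sample t-test, normal approximation):
z_β = d · √(n/2) - z_α
z_β = 0.35 · √(32/2) - 1.960
z_β = 0.35 · 4.000 - 1.960
z_β = -0.560

Power = Φ(z_β) = Φ(-0.560) ≈ 0.288

Effect size d = 0.35 is small by Cohen's convention (0.2/0.5/0.8).

Threshold: power ≥ 0.80 is conventionally adequate.
Power ≈ 0.29 → the study is underpowered (power < 0.80).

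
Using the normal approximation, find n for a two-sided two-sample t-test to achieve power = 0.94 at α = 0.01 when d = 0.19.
n = 946 per group

Sample size formula (two-sample t-test, normal approximation):
n = 2 · ((z_{α/2} + z_β) / d)²

z_{α/2} = 2.576 (for α = 0.01, two-sided)
z_β = 1.555 (for power = 0.94)
d = 0.19

n = 2 · ((2.576 + 1.555) / 0.19)²
n = 2 · (21.742)²
n ≈ 945.43
Round up to the next whole number: n = 946 per group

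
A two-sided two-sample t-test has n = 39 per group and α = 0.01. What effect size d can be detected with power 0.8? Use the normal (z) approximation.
d ≈ 0.77

Minimum detectable effect (two-sample t-test, normal approximation):
d = (z_{α/2} + z_β) / √(n/2)
d = (2.576 + 0.842) / √(39/2)
d = 3.417 / 4.416
d ≈ 0.77

By Cohen's convention (0.2 small / 0.5 medium / 0.8 large): medium effect.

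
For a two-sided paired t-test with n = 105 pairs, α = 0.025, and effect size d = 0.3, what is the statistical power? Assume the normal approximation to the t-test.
Power ≈ 0.80

Power calculation (paired t-test, normal approximation):
z_β = d · √n - z_{α/2}
z_β = 0.3 · √105 - 2.241
z_β = 0.3 · 10.247 - 2.241
z_β = 0.833

Power = Φ(z_β) = Φ(0.833) ≈ 0.797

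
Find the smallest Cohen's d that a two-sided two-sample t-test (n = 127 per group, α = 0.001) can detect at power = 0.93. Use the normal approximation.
d ≈ 0.60

Minimum detectable effect (two-sample t-test, normal approximation):
d = (z_{α/2} + z_β) / √(n/2)
d = (3.291 + 1.476) / √(127/2)
d = 4.766 / 7.969
d ≈ 0.60

By Cohen's convention (0.2 small / 0.5 medium / 0.8 large): medium effect.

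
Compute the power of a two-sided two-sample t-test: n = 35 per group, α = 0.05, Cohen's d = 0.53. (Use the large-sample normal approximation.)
Power ≈ 0.60

Power calculation (two-sample t-test, normal approximation):
z_β = d · √(n/2) - z_{α/2}
z_β = 0.53 · √(35/2) - 1.960
z_β = 0.53 · 4.183 - 1.960
z_β = 0.257

Power = Φ(z_β) = Φ(0.257) ≈ 0.601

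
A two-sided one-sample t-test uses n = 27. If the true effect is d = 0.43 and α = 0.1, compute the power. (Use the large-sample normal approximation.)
Power ≈ 0.72

Power calculation (one-sample t-test, normal approximation):
z_β = d · √n - z_{α/2}
z_β = 0.43 · √27 - 1.645
z_β = 0.43 · 5.196 - 1.645
z_β = 0.589

Power = Φ(z_β) = Φ(0.589) ≈ 0.722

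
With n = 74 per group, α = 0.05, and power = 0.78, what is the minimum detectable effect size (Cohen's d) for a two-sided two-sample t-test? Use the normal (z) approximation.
d ≈ 0.45

Minimum detectable effect (two-sample t-test, normal approximation):
d = (z_{α/2} + z_β) / √(n/2)
d = (1.960 + 0.772) / √(74/2)
d = 2.732 / 6.083
d ≈ 0.45

By Cohen's convention (0.2 small / 0.5 medium / 0.8 large): small effect.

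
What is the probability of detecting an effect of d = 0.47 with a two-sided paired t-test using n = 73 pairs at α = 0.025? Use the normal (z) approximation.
Power ≈ 0.96

Power calculation (paired t-test, normal approximation):
z_β = d · √n - z_{α/2}
z_β = 0.47 · √73 - 2.241
z_β = 0.47 · 8.544 - 2.241
z_β = 1.774

Power = Φ(z_β) = Φ(1.774) ≈ 0.962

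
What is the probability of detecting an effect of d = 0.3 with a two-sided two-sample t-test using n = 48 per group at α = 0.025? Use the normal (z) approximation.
Power ≈ 0.22

Power calculation (two-sample t-test, normal approximation):
z_β = d · √(n/2) - z_{α/2}
z_β = 0.3 · √(48/2) - 2.241
z_β = 0.3 · 4.899 - 2.241
z_β = -0.772

Power = Φ(z_β) = Φ(-0.772) ≈ 0.220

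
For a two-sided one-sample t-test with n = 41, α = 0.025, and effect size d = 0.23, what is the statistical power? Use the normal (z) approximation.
Power ≈ 0.22

Power calculation (one-sample t-test, normal approximation):
z_β = d · √n - z_{α/2}
z_β = 0.23 · √41 - 2.241
z_β = 0.23 · 6.403 - 2.241
z_β = -0.769

Power = Φ(z_β) = Φ(-0.769) ≈ 0.221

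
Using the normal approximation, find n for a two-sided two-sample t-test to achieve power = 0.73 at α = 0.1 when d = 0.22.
n = 211 per group

Sample size formula (two-sample t-test, normal approximation):
n = 2 · ((z_{α/2} + z_β) / d)²

z_{α/2} = 1.645 (for α = 0.1, two-sided)
z_β = 0.613 (for power = 0.73)
d = 0.22

n = 2 · ((1.645 + 0.613) / 0.22)²
n = 2 · (10.264)²
n ≈ 210.70
Round up to the next whole number: n = 211 per group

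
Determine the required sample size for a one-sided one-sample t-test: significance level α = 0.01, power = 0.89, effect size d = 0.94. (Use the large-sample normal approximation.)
n = 15

Sample size formula (one-sample t-test, normal approximation):
n = ((z_α + z_β) / d)²

z_α = 2.326 (for α = 0.01, one-sided)
z_β = 1.227 (for power = 0.89)
d = 0.94

n = ((2.326 + 1.227) / 0.94)²
n = (3.780)²
n ≈ 14.29
Round up to the next whole number: n = 15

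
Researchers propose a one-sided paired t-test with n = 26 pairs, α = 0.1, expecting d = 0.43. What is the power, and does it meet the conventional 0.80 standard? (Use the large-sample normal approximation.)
Power ≈ 0.82; the study is adequately powered (power ≥ 0.80)

Power calculation (paired t-test, normal approximation):
z_β = d · √n - z_α
z_β = 0.43 · √26 - 1.282
z_β = 0.43 · 5.099 - 1.282
z_β = 0.911

Power = Φ(z_β) = Φ(0.911) ≈ 0.819

Effect size d = 0.43 is small by Cohen's convention (0.2/0.5/0.8).

Threshold: power ≥ 0.80 is conventionally adequate.
Power ≈ 0.82 → the study is adequately powered (power ≥ 0.80).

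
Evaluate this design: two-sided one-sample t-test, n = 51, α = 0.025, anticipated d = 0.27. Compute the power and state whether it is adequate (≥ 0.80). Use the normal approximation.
Power ≈ 0.38; the study is underpowered (power < 0.80)

Power calculation (one-sample t-test, normal approximation):
z_β = d · √n - z_{α/2}
z_β = 0.27 · √51 - 2.241
z_β = 0.27 · 7.141 - 2.241
z_β = -0.313

Power = Φ(z_β) = Φ(-0.313) ≈ 0.377

Effect size d = 0.27 is small by Cohen's convention (0.2/0.5/0.8).

Threshold: power ≥ 0.80 is conventionally adequate.
Power ≈ 0.38 → the study is underpowered (power < 0.80).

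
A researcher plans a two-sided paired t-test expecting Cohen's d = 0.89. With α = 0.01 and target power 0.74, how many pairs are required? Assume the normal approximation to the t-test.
n = 14 pairs

Sample size formula (paired t-test, normal approximation):
n = ((z_{α/2} + z_β) / d)²

z_{α/2} = 2.576 (for α = 0.01, two-sided)
z_β = 0.643 (for power = 0.74)
d = 0.89

n = ((2.576 + 0.643) / 0.89)²
n = (3.617)²
n ≈ 13.08
Round up to the next whole number: n = 14 pairs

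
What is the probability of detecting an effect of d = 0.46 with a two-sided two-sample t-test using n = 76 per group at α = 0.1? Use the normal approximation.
Power ≈ 0.88

Power calculation (two-sample t-test, normal approximation):
z_β = d · √(n/2) - z_{α/2}
z_β = 0.46 · √(76/2) - 1.645
z_β = 0.46 · 6.164 - 1.645
z_β = 1.191

Power = Φ(z_β) = Φ(1.191) ≈ 0.883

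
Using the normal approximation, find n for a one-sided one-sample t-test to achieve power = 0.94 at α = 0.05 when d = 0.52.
n = 38

Sample size formula (one-sample t-test, normal approximation):
n = ((z_α + z_β) / d)²

z_α = 1.645 (for α = 0.05, one-sided)
z_β = 1.555 (for power = 0.94)
d = 0.52

n = ((1.645 + 1.555) / 0.52)²
n = (6.154)²
n ≈ 37.87
Round up to the next whole number: n = 38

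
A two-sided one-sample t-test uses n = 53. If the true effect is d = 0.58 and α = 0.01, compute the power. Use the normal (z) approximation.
Power ≈ 0.95

Power calculation (one-sample t-test, normal approximation):
z_β = d · √n - z_{α/2}
z_β = 0.58 · √53 - 2.576
z_β = 0.58 · 7.280 - 2.576
z_β = 1.647

Power = Φ(z_β) = Φ(1.647) ≈ 0.950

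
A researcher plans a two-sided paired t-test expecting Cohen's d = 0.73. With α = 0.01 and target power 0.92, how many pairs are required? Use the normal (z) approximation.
n = 30 pairs

Sample size formula (paired t-test, normal approximation):
n = ((z_{α/2} + z_β) / d)²

z_{α/2} = 2.576 (for α = 0.01, two-sided)
z_β = 1.405 (for power = 0.92)
d = 0.73

n = ((2.576 + 1.405) / 0.73)²
n = (5.453)²
n ≈ 29.74
Round up to the next whole number: n = 30 pairs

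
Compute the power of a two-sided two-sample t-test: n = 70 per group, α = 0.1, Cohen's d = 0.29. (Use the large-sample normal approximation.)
Power ≈ 0.53

Power calculation (two-sample t-test, normal approximation):
z_β = d · √(n/2) - z_{α/2}
z_β = 0.29 · √(70/2) - 1.645
z_β = 0.29 · 5.916 - 1.645
z_β = 0.071

Power = Φ(z_β) = Φ(0.071) ≈ 0.528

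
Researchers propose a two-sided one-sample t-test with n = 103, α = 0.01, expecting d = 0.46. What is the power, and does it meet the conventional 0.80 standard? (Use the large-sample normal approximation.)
Power ≈ 0.98; the study is adequately powered (power ≥ 0.80)

Power calculation (one-sample t-test, normal approximation):
z_β = d · √n - z_{α/2}
z_β = 0.46 · √103 - 2.576
z_β = 0.46 · 10.149 - 2.576
z_β = 2.093

Power = Φ(z_β) = Φ(2.093) ≈ 0.982

Effect size d = 0.46 is small by Cohen's convention (0.2/0.5/0.8).

Threshold: power ≥ 0.80 is conventionally adequate.
Power ≈ 0.98 → the study is adequately powered (power ≥ 0.80).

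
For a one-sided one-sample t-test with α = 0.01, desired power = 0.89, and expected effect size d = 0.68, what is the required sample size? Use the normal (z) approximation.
n = 28

Sample size formula (one-sample t-test, normal approximation):
n = ((z_α + z_β) / d)²

z_α = 2.326 (for α = 0.01, one-sided)
z_β = 1.227 (for power = 0.89)
d = 0.68

n = ((2.326 + 1.227) / 0.68)²
n = (5.225)²
n ≈ 27.30
Round up to the next whole number: n = 28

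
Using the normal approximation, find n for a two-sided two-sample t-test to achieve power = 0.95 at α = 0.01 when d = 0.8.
n = 56 per group

Sample size formula (two-sample t-test, normal approximation):
n = 2 · ((z_{α/2} + z_β) / d)²

z_{α/2} = 2.576 (for α = 0.01, two-sided)
z_β = 1.645 (for power = 0.95)
d = 0.8

n = 2 · ((2.576 + 1.645) / 0.8)²
n = 2 · (5.276)²
n ≈ 55.67
Round up to the next whole number: n = 56 per group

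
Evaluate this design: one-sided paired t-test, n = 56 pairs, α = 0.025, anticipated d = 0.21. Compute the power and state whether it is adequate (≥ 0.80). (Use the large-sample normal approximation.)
Power ≈ 0.35; the study is underpowered (power < 0.80)

Power calculation (paired t-test, normal approximation):
z_β = d · √n - z_α
z_β = 0.21 · √56 - 1.960
z_β = 0.21 · 7.483 - 1.960
z_β = -0.388

Power = Φ(z_β) = Φ(-0.388) ≈ 0.349

Effect size d = 0.21 is small by Cohen's convention (0.2/0.5/0.8).

Threshold: power ≥ 0.80 is conventionally adequate.
Power ≈ 0.35 → the study is underpowered (power < 0.80).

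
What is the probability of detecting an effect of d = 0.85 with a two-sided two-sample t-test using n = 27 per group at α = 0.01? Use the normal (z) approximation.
Power ≈ 0.71

Power calculation (two-sample t-test, normal approximation):
z_β = d · √(n/2) - z_{α/2}
z_β = 0.85 · √(27/2) - 2.576
z_β = 0.85 · 3.674 - 2.576
z_β = 0.547

Power = Φ(z_β) = Φ(0.547) ≈ 0.708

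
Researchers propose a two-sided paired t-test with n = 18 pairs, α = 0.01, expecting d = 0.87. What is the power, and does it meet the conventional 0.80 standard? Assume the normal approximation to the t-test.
Power ≈ 0.87; the study is adequately powered (power ≥ 0.80)

Power calculation (paired t-test, normal approximation):
z_β = d · √n - z_{α/2}
z_β = 0.87 · √18 - 2.576
z_β = 0.87 · 4.243 - 2.576
z_β = 1.115

Power = Φ(z_β) = Φ(1.115) ≈ 0.868

Effect size d = 0.87 is large by Cohen's convention (0.2/0.5/0.8).

Threshold: power ≥ 0.80 is conventionally adequate.
Power ≈ 0.87 → the study is adequately powered (power ≥ 0.80).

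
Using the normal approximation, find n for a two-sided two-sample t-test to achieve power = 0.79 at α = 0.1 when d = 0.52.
n = 45 per group

Sample size formula (two-sample t-test, normal approximation):
n = 2 · ((z_{α/2} + z_β) / d)²

z_{α/2} = 1.645 (for α = 0.1, two-sided)
z_β = 0.806 (for power = 0.79)
d = 0.52

n = 2 · ((1.645 + 0.806) / 0.52)²
n = 2 · (4.713)²
n ≈ 44.42
Round up to the next whole number: n = 45 per group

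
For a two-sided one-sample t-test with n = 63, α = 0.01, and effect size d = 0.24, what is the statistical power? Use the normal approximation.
Power ≈ 0.25

Power calculation (one-sample t-test, normal approximation):
z_β = d · √n - z_{α/2}
z_β = 0.24 · √63 - 2.576
z_β = 0.24 · 7.937 - 2.576
z_β = -0.671

Power = Φ(z_β) = Φ(-0.671) ≈ 0.251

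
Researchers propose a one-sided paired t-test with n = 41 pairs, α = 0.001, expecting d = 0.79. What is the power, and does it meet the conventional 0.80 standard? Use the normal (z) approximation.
Power ≈ 0.98; the study is adequately powered (power ≥ 0.80)

Power calculation (paired t-test, normal approximation):
z_β = d · √n - z_α
z_β = 0.79 · √41 - 3.090
z_β = 0.79 · 6.403 - 3.090
z_β = 1.968

Power = Φ(z_β) = Φ(1.968) ≈ 0.975

Effect size d = 0.79 is medium by Cohen's convention (0.2/0.5/0.8).

Threshold: power ≥ 0.80 is conventionally adequate.
Power ≈ 0.98 → the study is adequately powered (power ≥ 0.80).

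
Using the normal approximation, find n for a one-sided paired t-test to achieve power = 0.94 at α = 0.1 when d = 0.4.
n = 51 pairs

Sample size formula (paired t-test, normal approximation):
n = ((z_α + z_β) / d)²

z_α = 1.282 (for α = 0.1, one-sided)
z_β = 1.555 (for power = 0.94)
d = 0.4

n = ((1.282 + 1.555) / 0.4)²
n = (7.093)²
n ≈ 50.31
Round up to the next whole number: n = 51 pairs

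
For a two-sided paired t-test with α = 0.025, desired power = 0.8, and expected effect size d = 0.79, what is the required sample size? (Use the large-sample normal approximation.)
n = 16 pairs

Sample size formula (paired t-test, normal approximation):
n = ((z_{α/2} + z_β) / d)²

z_{α/2} = 2.241 (for α = 0.025, two-sided)
z_β = 0.842 (for power = 0.8)
d = 0.79

n = ((2.241 + 0.842) / 0.79)²
n = (3.903)²
n ≈ 15.23
Round up to the next whole number: n = 16 pairs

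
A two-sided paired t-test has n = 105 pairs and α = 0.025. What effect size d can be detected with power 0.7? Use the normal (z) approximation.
d ≈ 0.27

Minimum detectable effect (paired t-test, normal approximation):
d = (z_{α/2} + z_β) / √n
d = (2.241 + 0.524) / √105
d = 2.766 / 10.247
d ≈ 0.27

By Cohen's convention (0.2 small / 0.5 medium / 0.8 large): small effect.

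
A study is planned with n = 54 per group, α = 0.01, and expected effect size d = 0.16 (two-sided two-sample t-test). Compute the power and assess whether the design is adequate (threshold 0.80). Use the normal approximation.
Power ≈ 0.04; the study is underpowered (power < 0.80)

Power calculation (two-sample t-test, normal approximation):
z_β = d · √(n/2) - z_{α/2}
z_β = 0.16 · √(54/2) - 2.576
z_β = 0.16 · 5.196 - 2.576
z_β = -1.744

Power = Φ(z_β) = Φ(-1.744) ≈ 0.041

Effect size d = 0.16 is very small by Cohen's convention (0.2/0.5/0.8).

Threshold: power ≥ 0.80 is conventionally adequate.
Power ≈ 0.04 → the study is underpowered (power < 0.80).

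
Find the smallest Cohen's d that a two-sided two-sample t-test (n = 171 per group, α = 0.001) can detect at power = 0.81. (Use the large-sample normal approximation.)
d ≈ 0.45

Minimum detectable effect (two-sample t-test, normal approximation):
d = (z_{α/2} + z_β) / √(n/2)
d = (3.291 + 0.878) / √(171/2)
d = 4.168 / 9.247
d ≈ 0.45

By Cohen's convention (0.2 small / 0.5 medium / 0.8 large): small effect.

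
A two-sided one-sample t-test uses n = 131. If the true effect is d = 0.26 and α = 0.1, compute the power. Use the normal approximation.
Power ≈ 0.91

Power calculation (one-sample t-test, normal approximation):
z_β = d · √n - z_{α/2}
z_β = 0.26 · √131 - 1.645
z_β = 0.26 · 11.446 - 1.645
z_β = 1.331

Power = Φ(z_β) = Φ(1.331) ≈ 0.908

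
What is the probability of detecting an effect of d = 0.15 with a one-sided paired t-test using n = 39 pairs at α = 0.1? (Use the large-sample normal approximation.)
Power ≈ 0.37

Power calculation (paired t-test, normal approximation):
z_β = d · √n - z_α
z_β = 0.15 · √39 - 1.282
z_β = 0.15 · 6.245 - 1.282
z_β = -0.345

Power = Φ(z_β) = Φ(-0.345) ≈ 0.365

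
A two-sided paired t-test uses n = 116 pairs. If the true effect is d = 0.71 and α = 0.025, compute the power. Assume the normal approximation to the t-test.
Power ≈ 1.00

Power calculation (paired t-test, normal approximation):
z_β = d · √n - z_{α/2}
z_β = 0.71 · √116 - 2.241
z_β = 0.71 · 10.770 - 2.241
z_β = 5.406

Power = Φ(z_β) = Φ(5.406) ≈ 1.000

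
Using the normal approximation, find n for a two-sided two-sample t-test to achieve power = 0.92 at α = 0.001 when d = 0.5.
n = 177 per group

Sample size formula (two-sample t-test, normal approximation):
n = 2 · ((z_{α/2} + z_β) / d)²

z_{α/2} = 3.291 (for α = 0.001, two-sided)
z_β = 1.405 (for power = 0.92)
d = 0.5

n = 2 · ((3.291 + 1.405) / 0.5)²
n = 2 · (9.392)²
n ≈ 176.42
Round up to the next whole number: n = 177 per group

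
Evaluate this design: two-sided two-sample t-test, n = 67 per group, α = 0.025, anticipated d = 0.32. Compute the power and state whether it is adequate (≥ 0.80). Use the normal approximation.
Power ≈ 0.35; the study is underpowered (power < 0.80)

Power calculation (two-sample t-test, normal approximation):
z_β = d · √(n/2) - z_{α/2}
z_β = 0.32 · √(67/2) - 2.241
z_β = 0.32 · 5.788 - 2.241
z_β = -0.389

Power = Φ(z_β) = Φ(-0.389) ≈ 0.349

Effect size d = 0.32 is small by Cohen's convention (0.2/0.5/0.8).

Threshold: power ≥ 0.80 is conventionally adequate.
Power ≈ 0.35 → the study is underpowered (power < 0.80).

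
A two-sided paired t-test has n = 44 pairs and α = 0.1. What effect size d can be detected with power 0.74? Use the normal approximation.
d ≈ 0.34

Minimum detectable effect (paired t-test, normal approximation):
d = (z_{α/2} + z_β) / √n
d = (1.645 + 0.643) / √44
d = 2.288 / 6.633
d ≈ 0.34

By Cohen's convention (0.2 small / 0.5 medium / 0.8 large): small effect.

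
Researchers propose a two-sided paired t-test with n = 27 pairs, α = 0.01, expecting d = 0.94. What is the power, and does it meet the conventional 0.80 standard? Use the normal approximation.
Power ≈ 0.99; the study is adequately powered (power ≥ 0.80)

Power calculation (paired t-test, normal approximation):
z_β = d · √n - z_{α/2}
z_β = 0.94 · √27 - 2.576
z_β = 0.94 · 5.196 - 2.576
z_β = 2.309

Power = Φ(z_β) = Φ(2.309) ≈ 0.990

Effect size d = 0.94 is large by Cohen's convention (0.2/0.5/0.8).

Threshold: power ≥ 0.80 is conventionally adequate.
Power ≈ 0.99 → the study is adequately powered (power ≥ 0.80).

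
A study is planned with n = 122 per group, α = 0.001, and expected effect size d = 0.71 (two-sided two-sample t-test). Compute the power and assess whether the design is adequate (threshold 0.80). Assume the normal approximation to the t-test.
Power ≈ 0.99; the study is adequately powered (power ≥ 0.80)

Power calculation (two-sample t-test, normal approximation):
z_β = d · √(n/2) - z_{α/2}
z_β = 0.71 · √(122/2) - 3.291
z_β = 0.71 · 7.810 - 3.291
z_β = 2.255

Power = Φ(z_β) = Φ(2.255) ≈ 0.988

Effect size d = 0.71 is medium by Cohen's convention (0.2/0.5/0.8).

Threshold: power ≥ 0.80 is conventionally adequate.
Power ≈ 0.99 → the study is adequately powered (power ≥ 0.80).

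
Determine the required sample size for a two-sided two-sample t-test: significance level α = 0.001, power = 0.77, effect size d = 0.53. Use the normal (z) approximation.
n = 116 per group

Sample size formula (two-sample t-test, normal approximation):
n = 2 · ((z_{α/2} + z_β) / d)²

z_{α/2} = 3.291 (for α = 0.001, two-sided)
z_β = 0.739 (for power = 0.77)
d = 0.53

n = 2 · ((3.291 + 0.739) / 0.53)²
n = 2 · (7.604)²
n ≈ 115.64
Round up to the next whole number: n = 116 per group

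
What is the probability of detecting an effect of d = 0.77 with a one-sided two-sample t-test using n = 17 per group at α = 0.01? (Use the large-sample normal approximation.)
Power ≈ 0.47

Power calculation (two-sample t-test, normal approximation):
z_β = d · √(n/2) - z_α
z_β = 0.77 · √(17/2) - 2.326
z_β = 0.77 · 2.915 - 2.326
z_β = -0.081

Power = Φ(z_β) = Φ(-0.081) ≈ 0.468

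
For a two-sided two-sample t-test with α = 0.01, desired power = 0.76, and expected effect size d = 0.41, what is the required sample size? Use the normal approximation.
n = 129 per group

Sample size formula (two-sample t-test, normal approximation):
n = 2 · ((z_{α/2} + z_β) / d)²

z_{α/2} = 2.576 (for α = 0.01, two-sided)
z_β = 0.706 (for power = 0.76)
d = 0.41

n = 2 · ((2.576 + 0.706) / 0.41)²
n = 2 · (8.005)²
n ≈ 128.16
Round up to the next whole number: n = 129 per group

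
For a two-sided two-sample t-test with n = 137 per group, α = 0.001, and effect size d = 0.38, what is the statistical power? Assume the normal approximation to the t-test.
Power ≈ 0.44

Power calculation (two-sample t-test, normal approximation):
z_β = d · √(n/2) - z_{α/2}
z_β = 0.38 · √(137/2) - 3.291
z_β = 0.38 · 8.276 - 3.291
z_β = -0.145

Power = Φ(z_β) = Φ(-0.145) ≈ 0.442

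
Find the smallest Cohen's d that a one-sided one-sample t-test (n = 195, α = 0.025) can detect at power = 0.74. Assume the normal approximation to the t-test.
d ≈ 0.19

Minimum detectable effect (one-sample t-test, normal approximation):
d = (z_α + z_β) / √n
d = (1.960 + 0.643) / √195
d = 2.603 / 13.964
d ≈ 0.19

By Cohen's convention (0.2 small / 0.5 medium / 0.8 large): very small effect.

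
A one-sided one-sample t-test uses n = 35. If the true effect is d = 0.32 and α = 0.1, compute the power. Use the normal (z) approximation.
Power ≈ 0.73

Power calculation (one-sample t-test, normal approximation):
z_β = d · √n - z_α
z_β = 0.32 · √35 - 1.282
z_β = 0.32 · 5.916 - 1.282
z_β = 0.612

Power = Φ(z_β) = Φ(0.612) ≈ 0.730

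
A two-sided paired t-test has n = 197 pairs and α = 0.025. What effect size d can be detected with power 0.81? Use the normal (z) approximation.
d ≈ 0.22

Minimum detectable effect (paired t-test, normal approximation):
d = (z_{α/2} + z_β) / √n
d = (2.241 + 0.878) / √197
d = 3.119 / 14.036
d ≈ 0.22

By Cohen's convention (0.2 small / 0.5 medium / 0.8 large): small effect.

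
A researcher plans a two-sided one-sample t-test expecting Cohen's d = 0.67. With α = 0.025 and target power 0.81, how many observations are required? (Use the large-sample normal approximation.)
n = 22

Sample size formula (one-sample t-test, normal approximation):
n = ((z_{α/2} + z_β) / d)²

z_{α/2} = 2.241 (for α = 0.025, two-sided)
z_β = 0.878 (for power = 0.81)
d = 0.67

n = ((2.241 + 0.878) / 0.67)²
n = (4.655)²
n ≈ 21.67
Round up to the next whole number: n = 22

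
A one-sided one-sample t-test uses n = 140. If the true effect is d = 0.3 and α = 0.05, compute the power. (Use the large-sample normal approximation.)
Power ≈ 0.97

Power calculation (one-sample t-test, normal approximation):
z_β = d · √n - z_α
z_β = 0.3 · √140 - 1.645
z_β = 0.3 · 11.832 - 1.645
z_β = 1.905

Power = Φ(z_β) = Φ(1.905) ≈ 0.972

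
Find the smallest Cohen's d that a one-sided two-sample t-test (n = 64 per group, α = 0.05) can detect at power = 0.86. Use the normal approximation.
d ≈ 0.48

Minimum detectable effect (two-sample t-test, normal approximation):
d = (z_α + z_β) / √(n/2)
d = (1.645 + 1.080) / √(64/2)
d = 2.725 / 5.657
d ≈ 0.48

By Cohen's convention (0.2 small / 0.5 medium / 0.8 large): small effect.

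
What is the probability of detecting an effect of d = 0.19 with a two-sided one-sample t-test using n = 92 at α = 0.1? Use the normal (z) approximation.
Power ≈ 0.57

Power calculation (one-sample t-test, normal approximation):
z_β = d · √n - z_{α/2}
z_β = 0.19 · √92 - 1.645
z_β = 0.19 · 9.592 - 1.645
z_β = 0.178

Power = Φ(z_β) = Φ(0.178) ≈ 0.570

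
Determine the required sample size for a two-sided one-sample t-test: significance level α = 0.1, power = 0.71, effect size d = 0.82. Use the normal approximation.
n = 8

Sample size formula (one-sample t-test, normal approximation):
n = ((z_{α/2} + z_β) / d)²

z_{α/2} = 1.645 (for α = 0.1, two-sided)
z_β = 0.553 (for power = 0.71)
d = 0.82

n = ((1.645 + 0.553) / 0.82)²
n = (2.680)²
n ≈ 7.18
Round up to the next whole number: n = 8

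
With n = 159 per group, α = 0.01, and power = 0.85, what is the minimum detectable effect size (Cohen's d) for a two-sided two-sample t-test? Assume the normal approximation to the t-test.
d ≈ 0.41

Minimum detectable effect (two-sample t-test, normal approximation):
d = (z_{α/2} + z_β) / √(n/2)
d = (2.576 + 1.036) / √(159/2)
d = 3.612 / 8.916
d ≈ 0.41

By Cohen's convention (0.2 small / 0.5 medium / 0.8 large): small effect.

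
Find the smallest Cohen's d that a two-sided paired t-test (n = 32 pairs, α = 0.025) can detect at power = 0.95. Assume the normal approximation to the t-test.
d ≈ 0.69

Minimum detectable effect (paired t-test, normal approximation):
d = (z_{α/2} + z_β) / √n
d = (2.241 + 1.645) / √32
d = 3.886 / 5.657
d ≈ 0.69

By Cohen's convention (0.2 small / 0.5 medium / 0.8 large): medium effect.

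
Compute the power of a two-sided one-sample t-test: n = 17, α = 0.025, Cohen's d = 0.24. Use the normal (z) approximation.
Power ≈ 0.11

Power calculation (one-sample t-test, normal approximation):
z_β = d · √n - z_{α/2}
z_β = 0.24 · √17 - 2.241
z_β = 0.24 · 4.123 - 2.241
z_β = -1.252

Power = Φ(z_β) = Φ(-1.252) ≈ 0.105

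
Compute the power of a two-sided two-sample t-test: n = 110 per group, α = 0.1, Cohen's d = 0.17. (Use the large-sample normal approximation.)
Power ≈ 0.35

Power calculation (two-sample t-test, normal approximation):
z_β = d · √(n/2) - z_{α/2}
z_β = 0.17 · √(110/2) - 1.645
z_β = 0.17 · 7.416 - 1.645
z_β = -0.384

Power = Φ(z_β) = Φ(-0.384) ≈ 0.350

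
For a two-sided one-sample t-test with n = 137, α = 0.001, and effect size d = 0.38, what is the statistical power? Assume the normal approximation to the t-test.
Power ≈ 0.88

Power calculation (one-sample t-test, normal approximation):
z_β = d · √n - z_{α/2}
z_β = 0.38 · √137 - 3.291
z_β = 0.38 · 11.705 - 3.291
z_β = 1.157

Power = Φ(z_β) = Φ(1.157) ≈ 0.876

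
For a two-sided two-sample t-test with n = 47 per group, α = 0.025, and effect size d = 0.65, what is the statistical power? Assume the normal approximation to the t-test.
Power ≈ 0.82

Power calculation (two-sample t-test, normal approximation):
z_β = d · √(n/2) - z_{α/2}
z_β = 0.65 · √(47/2) - 2.241
z_β = 0.65 · 4.848 - 2.241
z_β = 0.910

Power = Φ(z_β) = Φ(0.910) ≈ 0.818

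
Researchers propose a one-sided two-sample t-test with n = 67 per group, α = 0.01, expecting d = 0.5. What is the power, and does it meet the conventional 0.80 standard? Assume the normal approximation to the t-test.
Power ≈ 0.71; the study is underpowered (power < 0.80)

Power calculation (two-sample t-test, normal approximation):
z_β = d · √(n/2) - z_α
z_β = 0.5 · √(67/2) - 2.326
z_β = 0.5 · 5.788 - 2.326
z_β = 0.568

Power = Φ(z_β) = Φ(0.568) ≈ 0.715

Effect size d = 0.5 is medium by Cohen's convention (0.2/0.5/0.8).

Threshold: power ≥ 0.80 is conventionally adequate.
Power ≈ 0.71 → the study is underpowered (power < 0.80).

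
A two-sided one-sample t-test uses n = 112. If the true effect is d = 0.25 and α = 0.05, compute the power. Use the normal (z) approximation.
Power ≈ 0.75

Power calculation (one-sample t-test, normal approximation):
z_β = d · √n - z_{α/2}
z_β = 0.25 · √112 - 1.960
z_β = 0.25 · 10.583 - 1.960
z_β = 0.686

Power = Φ(z_β) = Φ(0.686) ≈ 0.754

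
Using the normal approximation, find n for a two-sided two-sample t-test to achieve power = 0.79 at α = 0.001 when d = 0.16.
n = 1312 per group

Sample size formula (two-sample t-test, normal approximation):
n = 2 · ((z_{α/2} + z_β) / d)²

z_{α/2} = 3.291 (for α = 0.001, two-sided)
z_β = 0.806 (for power = 0.79)
d = 0.16

n = 2 · ((3.291 + 0.806) / 0.16)²
n = 2 · (25.606)²
n ≈ 1311.33
Round up to the next whole number: n = 1312 per group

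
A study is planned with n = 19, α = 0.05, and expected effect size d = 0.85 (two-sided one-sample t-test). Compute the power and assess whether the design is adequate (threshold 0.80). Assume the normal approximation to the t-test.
Power ≈ 0.96; the study is adequately powered (power ≥ 0.80)

Power calculation (one-sample t-test, normal approximation):
z_β = d · √n - z_{α/2}
z_β = 0.85 · √19 - 1.960
z_β = 0.85 · 4.359 - 1.960
z_β = 1.745

Power = Φ(z_β) = Φ(1.745) ≈ 0.960

Effect size d = 0.85 is large by Cohen's convention (0.2/0.5/0.8).

Threshold: power ≥ 0.80 is conventionally adequate.
Power ≈ 0.96 → the study is adequately powered (power ≥ 0.80).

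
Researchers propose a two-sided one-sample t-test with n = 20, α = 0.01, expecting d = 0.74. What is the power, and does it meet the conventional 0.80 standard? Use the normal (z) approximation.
Power ≈ 0.77; the study is underpowered (power < 0.80)

Power calculation (one-sample t-test, normal approximation):
z_β = d · √n - z_{α/2}
z_β = 0.74 · √20 - 2.576
z_β = 0.74 · 4.472 - 2.576
z_β = 0.734

Power = Φ(z_β) = Φ(0.734) ≈ 0.768

Effect size d = 0.74 is medium by Cohen's convention (0.2/0.5/0.8).

Threshold: power ≥ 0.80 is conventionally adequate.
Power ≈ 0.77 → the study is underpowered (power < 0.80).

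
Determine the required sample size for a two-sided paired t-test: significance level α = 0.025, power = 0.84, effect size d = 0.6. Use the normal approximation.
n = 30 pairs

Sample size formula (paired t-test, normal approximation):
n = ((z_{α/2} + z_β) / d)²

z_{α/2} = 2.241 (for α = 0.025, two-sided)
z_β = 0.994 (for power = 0.84)
d = 0.6

n = ((2.241 + 0.994) / 0.6)²
n = (5.392)²
n ≈ 29.07
Round up to the next whole number: n = 30 pairs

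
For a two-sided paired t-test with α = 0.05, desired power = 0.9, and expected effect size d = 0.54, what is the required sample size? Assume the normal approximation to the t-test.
n = 37 pairs

Sample size formula (paired t-test, normal approximation):
n = ((z_{α/2} + z_β) / d)²

z_{α/2} = 1.960 (for α = 0.05, two-sided)
z_β = 1.282 (for power = 0.9)
d = 0.54

n = ((1.960 + 1.282) / 0.54)²
n = (6.004)²
n ≈ 36.05
Round up to the next whole number: n = 37 pairs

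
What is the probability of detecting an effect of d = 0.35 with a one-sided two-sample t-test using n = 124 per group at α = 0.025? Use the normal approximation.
Power ≈ 0.79

Power calculation (two-sample t-test, normal approximation):
z_β = d · √(n/2) - z_α
z_β = 0.35 · √(124/2) - 1.960
z_β = 0.35 · 7.874 - 1.960
z_β = 0.796

Power = Φ(z_β) = Φ(0.796) ≈ 0.787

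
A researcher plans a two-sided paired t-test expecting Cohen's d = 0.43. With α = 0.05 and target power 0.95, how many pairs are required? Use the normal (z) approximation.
n = 71 pairs

Sample size formula (paired t-test, normal approximation):
n = ((z_{α/2} + z_β) / d)²

z_{α/2} = 1.960 (for α = 0.05, two-sided)
z_β = 1.645 (for power = 0.95)
d = 0.43

n = ((1.960 + 1.645) / 0.43)²
n = (8.384)²
n ≈ 70.29
Round up to the next whole number: n = 71 pairs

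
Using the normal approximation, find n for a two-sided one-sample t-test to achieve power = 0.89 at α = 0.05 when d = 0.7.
n = 21

Sample size formula (one-sample t-test, normal approximation):
n = ((z_{α/2} + z_β) / d)²

z_{α/2} = 1.960 (for α = 0.05, two-sided)
z_β = 1.227 (for power = 0.89)
d = 0.7

n = ((1.960 + 1.227) / 0.7)²
n = (4.553)²
n ≈ 20.73
Round up to the next whole number: n = 21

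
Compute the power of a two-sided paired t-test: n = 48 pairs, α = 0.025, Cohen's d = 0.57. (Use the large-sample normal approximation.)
Power ≈ 0.96

Power calculation (paired t-test, normal approximation):
z_β = d · √n - z_{α/2}
z_β = 0.57 · √48 - 2.241
z_β = 0.57 · 6.928 - 2.241
z_β = 1.708

Power = Φ(z_β) = Φ(1.708) ≈ 0.956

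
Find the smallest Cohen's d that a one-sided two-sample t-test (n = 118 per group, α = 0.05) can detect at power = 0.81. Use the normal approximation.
d ≈ 0.33

Minimum detectable effect (two-sample t-test, normal approximation):
d = (z_α + z_β) / √(n/2)
d = (1.645 + 0.878) / √(118/2)
d = 2.523 / 7.681
d ≈ 0.33

By Cohen's convention (0.2 small / 0.5 medium / 0.8 large): small effect.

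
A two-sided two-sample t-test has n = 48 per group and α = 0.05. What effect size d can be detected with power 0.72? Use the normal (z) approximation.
d ≈ 0.52

Minimum detectable effect (two-sample t-test, normal approximation):
d = (z_{α/2} + z_β) / √(n/2)
d = (1.960 + 0.583) / √(48/2)
d = 2.543 / 4.899
d ≈ 0.52

By Cohen's convention (0.2 small / 0.5 medium / 0.8 large): medium effect.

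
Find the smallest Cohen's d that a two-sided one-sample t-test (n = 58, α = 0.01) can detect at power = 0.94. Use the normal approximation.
d ≈ 0.54

Minimum detectable effect (one-sample t-test, normal approximation):
d = (z_{α/2} + z_β) / √n
d = (2.576 + 1.555) / √58
d = 4.131 / 7.616
d ≈ 0.54

By Cohen's convention (0.2 small / 0.5 medium / 0.8 large): medium effect.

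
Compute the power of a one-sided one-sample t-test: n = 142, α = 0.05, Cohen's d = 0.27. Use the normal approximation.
Power ≈ 0.94

Power calculation (one-sample t-test, normal approximation):
z_β = d · √n - z_α
z_β = 0.27 · √142 - 1.645
z_β = 0.27 · 11.916 - 1.645
z_β = 1.573

Power = Φ(z_β) = Φ(1.573) ≈ 0.942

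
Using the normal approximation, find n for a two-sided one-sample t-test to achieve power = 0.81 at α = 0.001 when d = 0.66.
n = 40

Sample size formula (one-sample t-test, normal approximation):
n = ((z_{α/2} + z_β) / d)²

z_{α/2} = 3.291 (for α = 0.001, two-sided)
z_β = 0.878 (for power = 0.81)
d = 0.66

n = ((3.291 + 0.878) / 0.66)²
n = (6.317)²
n ≈ 39.90
Round up to the next whole number: n = 40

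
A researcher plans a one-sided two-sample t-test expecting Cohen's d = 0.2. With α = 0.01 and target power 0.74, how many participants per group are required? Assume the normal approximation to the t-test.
n = 441 per group

Sample size formula (two-sample t-test, normal approximation):
n = 2 · ((z_α + z_β) / d)²

z_α = 2.326 (for α = 0.01, one-sided)
z_β = 0.643 (for power = 0.74)
d = 0.2

n = 2 · ((2.326 + 0.643) / 0.2)²
n = 2 · (14.845)²
n ≈ 440.75
Round up to the next whole number: n = 441 per group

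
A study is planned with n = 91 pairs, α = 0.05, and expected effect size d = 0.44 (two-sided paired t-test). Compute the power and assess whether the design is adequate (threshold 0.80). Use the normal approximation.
Power ≈ 0.99; the study is adequately powered (power ≥ 0.80)

Power calculation (paired t-test, normal approximation):
z_β = d · √n - z_{α/2}
z_β = 0.44 · √91 - 1.960
z_β = 0.44 · 9.539 - 1.960
z_β = 2.237

Power = Φ(z_β) = Φ(2.237) ≈ 0.987

Effect size d = 0.44 is small by Cohen's convention (0.2/0.5/0.8).

Threshold: power ≥ 0.80 is conventionally adequate.
Power ≈ 0.99 → the study is adequately powered (power ≥ 0.80).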